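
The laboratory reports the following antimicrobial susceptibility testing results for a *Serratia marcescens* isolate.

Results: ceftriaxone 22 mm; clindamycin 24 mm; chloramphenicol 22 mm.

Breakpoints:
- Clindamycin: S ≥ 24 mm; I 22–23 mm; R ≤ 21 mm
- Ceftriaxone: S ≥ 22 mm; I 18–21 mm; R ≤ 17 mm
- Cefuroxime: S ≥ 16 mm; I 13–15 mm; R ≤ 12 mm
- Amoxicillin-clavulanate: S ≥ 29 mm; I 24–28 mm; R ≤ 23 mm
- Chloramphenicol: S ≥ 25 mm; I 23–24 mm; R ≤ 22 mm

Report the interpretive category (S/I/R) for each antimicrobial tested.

S, S, R

Ceftriaxone (22 mm) ≥ 22 mm — Susceptible
Clindamycin 24 mm: ≥ 24 mm — susceptible
Chloramphenicol: 22 mm is ≤ 22 mm → Resistant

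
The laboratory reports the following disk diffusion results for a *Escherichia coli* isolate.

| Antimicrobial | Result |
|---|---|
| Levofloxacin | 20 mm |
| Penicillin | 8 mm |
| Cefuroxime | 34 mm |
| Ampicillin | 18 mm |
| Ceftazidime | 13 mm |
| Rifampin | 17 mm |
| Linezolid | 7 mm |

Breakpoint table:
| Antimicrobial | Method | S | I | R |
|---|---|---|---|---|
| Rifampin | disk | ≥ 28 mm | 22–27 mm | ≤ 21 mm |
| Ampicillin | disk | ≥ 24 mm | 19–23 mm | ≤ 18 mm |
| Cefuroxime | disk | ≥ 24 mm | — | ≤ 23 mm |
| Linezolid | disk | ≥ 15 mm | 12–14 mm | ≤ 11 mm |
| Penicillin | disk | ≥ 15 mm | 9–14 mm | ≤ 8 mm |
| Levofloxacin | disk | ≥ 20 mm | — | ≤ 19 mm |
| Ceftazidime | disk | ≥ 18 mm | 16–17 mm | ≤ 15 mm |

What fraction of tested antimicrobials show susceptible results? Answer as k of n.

Levofloxacin: 20 mm is ≥ 20 mm ⇒ S
Penicillin (8 mm) ≤ 8 mm — resistant
Cefuroxime (34 mm) ≥ 24 mm → susceptible
Ampicillin 18 mm: ≤ 18 mm ⇒ resistant
Ceftazidime: 13 mm is ≤ 15 mm — R
Rifampin (17 mm) ≤ 21 mm ⇒ Resistant
Linezolid 7 mm: ≤ 11 mm → resistant
Susceptible: 2/7

2 of 7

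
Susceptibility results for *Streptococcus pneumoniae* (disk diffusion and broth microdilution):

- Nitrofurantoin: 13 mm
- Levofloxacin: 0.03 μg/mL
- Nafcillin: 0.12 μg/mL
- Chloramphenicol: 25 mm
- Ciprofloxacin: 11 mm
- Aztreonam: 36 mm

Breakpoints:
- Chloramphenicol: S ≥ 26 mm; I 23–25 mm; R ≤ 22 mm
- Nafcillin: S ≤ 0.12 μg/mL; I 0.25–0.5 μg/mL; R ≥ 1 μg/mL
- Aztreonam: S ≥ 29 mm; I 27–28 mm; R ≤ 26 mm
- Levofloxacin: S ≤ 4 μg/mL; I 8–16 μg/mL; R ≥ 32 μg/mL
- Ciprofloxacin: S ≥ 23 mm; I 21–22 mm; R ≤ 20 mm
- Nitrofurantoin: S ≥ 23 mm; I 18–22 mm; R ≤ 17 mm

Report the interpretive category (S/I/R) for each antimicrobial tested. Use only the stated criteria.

R, S, S, I, R, S

Nitrofurantoin: 13 mm is ≤ 17 mm ⇒ R
Levofloxacin: 0.03 μg/mL is ≤ 4 μg/mL → S
Nafcillin 0.12 μg/mL: ≤ 0.12 μg/mL — Susceptible
Chloramphenicol 25 mm: in 23–25 mm ⇒ Intermediate
Ciprofloxacin: 11 mm is ≤ 20 mm ⇒ R
Aztreonam (36 mm) ≥ 29 mm → susceptible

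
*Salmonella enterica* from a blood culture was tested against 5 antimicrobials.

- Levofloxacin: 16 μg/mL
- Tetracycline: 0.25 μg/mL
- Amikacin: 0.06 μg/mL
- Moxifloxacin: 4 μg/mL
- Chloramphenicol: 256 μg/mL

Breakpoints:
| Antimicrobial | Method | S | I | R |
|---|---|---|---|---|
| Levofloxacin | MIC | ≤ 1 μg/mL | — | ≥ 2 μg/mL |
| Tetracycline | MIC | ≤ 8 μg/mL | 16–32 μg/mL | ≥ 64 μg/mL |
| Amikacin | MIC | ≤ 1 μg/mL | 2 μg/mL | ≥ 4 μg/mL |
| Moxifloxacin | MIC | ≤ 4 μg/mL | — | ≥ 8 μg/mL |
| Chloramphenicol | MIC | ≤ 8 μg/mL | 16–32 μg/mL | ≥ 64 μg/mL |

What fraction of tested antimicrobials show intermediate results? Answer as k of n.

0 of 5

Levofloxacin 16 μg/mL: ≥ 2 μg/mL ⇒ Resistant
Tetracycline: 0.25 μg/mL is ≤ 8 μg/mL ⇒ susceptible
Amikacin: 0.06 μg/mL is ≤ 1 μg/mL — S
Moxifloxacin 4 μg/mL: ≤ 4 μg/mL ⇒ Susceptible
Chloramphenicol: 256 μg/mL is ≥ 64 μg/mL — R
Intermediate: 0/5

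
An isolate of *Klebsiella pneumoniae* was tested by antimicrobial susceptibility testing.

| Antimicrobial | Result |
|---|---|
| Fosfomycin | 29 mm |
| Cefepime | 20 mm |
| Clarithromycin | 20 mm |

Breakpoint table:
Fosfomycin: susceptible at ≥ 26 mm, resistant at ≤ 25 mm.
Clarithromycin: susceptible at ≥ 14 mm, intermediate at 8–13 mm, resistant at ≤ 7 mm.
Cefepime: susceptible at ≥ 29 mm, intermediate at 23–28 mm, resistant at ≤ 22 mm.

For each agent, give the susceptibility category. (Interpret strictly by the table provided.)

S, R, S

Fosfomycin (29 mm) ≥ 26 mm — S
Cefepime: 20 mm is ≤ 22 mm ⇒ resistant
Clarithromycin (20 mm) ≥ 14 mm — susceptible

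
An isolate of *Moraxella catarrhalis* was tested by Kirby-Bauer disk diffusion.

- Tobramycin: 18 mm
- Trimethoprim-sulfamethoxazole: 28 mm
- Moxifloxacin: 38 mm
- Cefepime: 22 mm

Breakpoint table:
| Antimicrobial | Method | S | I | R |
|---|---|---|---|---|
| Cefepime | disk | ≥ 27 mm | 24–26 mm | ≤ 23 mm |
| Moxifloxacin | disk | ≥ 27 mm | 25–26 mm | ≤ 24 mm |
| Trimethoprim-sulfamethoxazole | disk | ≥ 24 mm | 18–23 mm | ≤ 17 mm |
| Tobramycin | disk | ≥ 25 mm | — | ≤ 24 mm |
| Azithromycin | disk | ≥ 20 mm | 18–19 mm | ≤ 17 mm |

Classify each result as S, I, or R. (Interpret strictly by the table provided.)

R, S, S, R

Tobramycin (18 mm) ≤ 24 mm → Resistant
Trimethoprim-sulfamethoxazole: 28 mm is ≥ 24 mm → susceptible
Moxifloxacin: 38 mm is ≥ 27 mm → S
Cefepime (22 mm) ≤ 23 mm — Resistant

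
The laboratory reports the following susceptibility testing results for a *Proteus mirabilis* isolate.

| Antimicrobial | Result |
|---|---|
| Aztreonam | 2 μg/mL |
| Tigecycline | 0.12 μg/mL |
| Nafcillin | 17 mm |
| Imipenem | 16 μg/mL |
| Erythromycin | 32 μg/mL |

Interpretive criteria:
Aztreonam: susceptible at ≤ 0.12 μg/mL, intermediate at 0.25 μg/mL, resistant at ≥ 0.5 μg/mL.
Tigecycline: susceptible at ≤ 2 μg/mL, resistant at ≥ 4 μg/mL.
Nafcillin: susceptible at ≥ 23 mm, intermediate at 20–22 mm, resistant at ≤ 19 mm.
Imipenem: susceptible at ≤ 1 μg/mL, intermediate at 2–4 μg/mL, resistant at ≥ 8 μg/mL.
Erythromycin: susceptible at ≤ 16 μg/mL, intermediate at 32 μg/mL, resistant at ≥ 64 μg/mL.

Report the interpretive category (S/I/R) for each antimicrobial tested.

Aztreonam 2 μg/mL: ≥ 0.5 μg/mL → resistant
Tigecycline 0.12 μg/mL: ≤ 2 μg/mL — S
Nafcillin (17 mm) ≤ 19 mm — resistant
Imipenem: 16 μg/mL is ≥ 8 μg/mL — R
Erythromycin: 32 μg/mL is = 32 μg/mL — Intermediate

R, S, R, R, I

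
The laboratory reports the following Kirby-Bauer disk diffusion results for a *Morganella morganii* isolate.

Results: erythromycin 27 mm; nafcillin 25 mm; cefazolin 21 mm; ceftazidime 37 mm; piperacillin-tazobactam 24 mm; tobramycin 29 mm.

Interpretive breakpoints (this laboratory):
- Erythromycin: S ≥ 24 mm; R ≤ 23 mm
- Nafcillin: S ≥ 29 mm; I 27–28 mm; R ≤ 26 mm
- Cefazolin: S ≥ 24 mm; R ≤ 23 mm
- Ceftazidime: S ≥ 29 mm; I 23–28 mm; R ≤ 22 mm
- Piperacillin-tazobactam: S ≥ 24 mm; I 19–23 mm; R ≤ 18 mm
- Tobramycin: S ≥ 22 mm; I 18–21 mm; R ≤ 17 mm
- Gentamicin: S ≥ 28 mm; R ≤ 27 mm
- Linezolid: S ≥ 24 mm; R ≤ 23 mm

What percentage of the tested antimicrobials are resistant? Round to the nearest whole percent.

Erythromycin 27 mm: ≥ 24 mm ⇒ Susceptible
Nafcillin 25 mm: ≤ 26 mm ⇒ Resistant
Cefazolin: 21 mm is ≤ 23 mm → R
Ceftazidime (37 mm) ≥ 29 mm ⇒ Susceptible
Piperacillin-tazobactam: 24 mm is ≥ 24 mm — S
Tobramycin: 29 mm is ≥ 22 mm — S
Resistant: 2/6

33%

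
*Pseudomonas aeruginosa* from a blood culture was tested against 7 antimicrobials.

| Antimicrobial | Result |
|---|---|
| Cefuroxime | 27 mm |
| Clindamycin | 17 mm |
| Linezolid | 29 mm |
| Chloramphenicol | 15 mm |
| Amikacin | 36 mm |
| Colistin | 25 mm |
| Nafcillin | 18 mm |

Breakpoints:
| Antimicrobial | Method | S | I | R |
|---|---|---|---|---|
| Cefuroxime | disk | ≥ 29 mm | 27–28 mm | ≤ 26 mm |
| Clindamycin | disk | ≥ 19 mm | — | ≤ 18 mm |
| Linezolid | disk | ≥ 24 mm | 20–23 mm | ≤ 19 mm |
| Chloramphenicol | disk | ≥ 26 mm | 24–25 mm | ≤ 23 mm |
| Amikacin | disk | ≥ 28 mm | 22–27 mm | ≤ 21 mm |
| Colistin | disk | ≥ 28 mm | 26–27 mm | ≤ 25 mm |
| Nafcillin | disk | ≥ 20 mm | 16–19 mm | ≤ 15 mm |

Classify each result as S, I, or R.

I, R, S, R, S, R, I

Cefuroxime: 27 mm is in 27–28 mm → I
Clindamycin (17 mm) ≤ 18 mm → R
Linezolid (29 mm) ≥ 24 mm — Susceptible
Chloramphenicol: 15 mm is ≤ 23 mm → Resistant
Amikacin 36 mm: ≥ 28 mm ⇒ susceptible
Colistin (25 mm) ≤ 25 mm ⇒ Resistant
Nafcillin: 18 mm is in 16–19 mm → I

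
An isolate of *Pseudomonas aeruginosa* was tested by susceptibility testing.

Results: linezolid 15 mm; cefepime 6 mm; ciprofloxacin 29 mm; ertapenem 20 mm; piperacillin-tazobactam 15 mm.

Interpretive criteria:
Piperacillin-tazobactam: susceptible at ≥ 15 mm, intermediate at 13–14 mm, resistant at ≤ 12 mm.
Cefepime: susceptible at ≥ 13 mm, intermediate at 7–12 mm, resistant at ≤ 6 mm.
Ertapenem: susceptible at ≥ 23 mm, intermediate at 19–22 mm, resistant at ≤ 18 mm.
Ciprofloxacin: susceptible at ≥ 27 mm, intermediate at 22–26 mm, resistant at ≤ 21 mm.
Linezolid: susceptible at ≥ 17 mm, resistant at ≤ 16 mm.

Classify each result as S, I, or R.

Linezolid 15 mm: ≤ 16 mm — R
Cefepime 6 mm: ≤ 6 mm ⇒ R
Ciprofloxacin: 29 mm is ≥ 27 mm — susceptible
Ertapenem: 20 mm is in 19–22 mm ⇒ I
Piperacillin-tazobactam: 15 mm is ≥ 15 mm ⇒ S

R, R, S, I, S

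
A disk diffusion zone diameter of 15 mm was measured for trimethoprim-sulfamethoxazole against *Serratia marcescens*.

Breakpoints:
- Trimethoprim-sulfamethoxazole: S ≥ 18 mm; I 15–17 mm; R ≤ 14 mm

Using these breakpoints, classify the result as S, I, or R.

Trimethoprim-sulfamethoxazole: 15 mm is in 15–17 mm → I

I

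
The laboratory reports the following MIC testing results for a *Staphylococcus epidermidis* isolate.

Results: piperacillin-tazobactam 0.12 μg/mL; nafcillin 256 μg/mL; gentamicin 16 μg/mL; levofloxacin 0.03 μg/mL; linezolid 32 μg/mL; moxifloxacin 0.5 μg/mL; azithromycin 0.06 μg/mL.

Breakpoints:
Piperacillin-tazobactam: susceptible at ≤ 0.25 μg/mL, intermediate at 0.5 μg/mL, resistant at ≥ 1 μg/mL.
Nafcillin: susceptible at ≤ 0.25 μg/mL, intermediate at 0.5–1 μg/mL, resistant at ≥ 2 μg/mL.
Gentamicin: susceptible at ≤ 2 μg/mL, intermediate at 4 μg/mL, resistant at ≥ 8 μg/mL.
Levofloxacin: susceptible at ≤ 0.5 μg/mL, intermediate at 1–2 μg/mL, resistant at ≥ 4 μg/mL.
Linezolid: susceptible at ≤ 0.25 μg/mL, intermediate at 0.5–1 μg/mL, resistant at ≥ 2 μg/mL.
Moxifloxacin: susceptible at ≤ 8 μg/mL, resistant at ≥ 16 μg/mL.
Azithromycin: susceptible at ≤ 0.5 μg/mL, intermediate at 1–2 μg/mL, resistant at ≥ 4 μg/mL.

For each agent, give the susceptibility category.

Piperacillin-tazobactam 0.12 μg/mL: ≤ 0.25 μg/mL ⇒ Susceptible
Nafcillin: 256 μg/mL is ≥ 2 μg/mL → R
Gentamicin (16 μg/mL) ≥ 8 μg/mL → Resistant
Levofloxacin: 0.03 μg/mL is ≤ 0.5 μg/mL → Susceptible
Linezolid: 32 μg/mL is ≥ 2 μg/mL ⇒ resistant
Moxifloxacin (0.5 μg/mL) ≤ 8 μg/mL → S
Azithromycin: 0.06 μg/mL is ≤ 0.5 μg/mL — susceptible

S, R, R, S, R, S, S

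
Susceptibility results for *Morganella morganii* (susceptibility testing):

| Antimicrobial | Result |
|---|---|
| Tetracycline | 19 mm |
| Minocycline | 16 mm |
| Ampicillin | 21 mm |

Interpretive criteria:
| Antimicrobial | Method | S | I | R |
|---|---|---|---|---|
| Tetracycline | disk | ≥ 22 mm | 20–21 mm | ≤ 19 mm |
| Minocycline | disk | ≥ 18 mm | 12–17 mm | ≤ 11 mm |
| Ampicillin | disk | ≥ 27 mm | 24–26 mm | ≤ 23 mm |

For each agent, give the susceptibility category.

R, I, R

Tetracycline: 19 mm is ≤ 19 mm → resistant
Minocycline (16 mm) in 12–17 mm → intermediate
Ampicillin (21 mm) ≤ 23 mm → resistant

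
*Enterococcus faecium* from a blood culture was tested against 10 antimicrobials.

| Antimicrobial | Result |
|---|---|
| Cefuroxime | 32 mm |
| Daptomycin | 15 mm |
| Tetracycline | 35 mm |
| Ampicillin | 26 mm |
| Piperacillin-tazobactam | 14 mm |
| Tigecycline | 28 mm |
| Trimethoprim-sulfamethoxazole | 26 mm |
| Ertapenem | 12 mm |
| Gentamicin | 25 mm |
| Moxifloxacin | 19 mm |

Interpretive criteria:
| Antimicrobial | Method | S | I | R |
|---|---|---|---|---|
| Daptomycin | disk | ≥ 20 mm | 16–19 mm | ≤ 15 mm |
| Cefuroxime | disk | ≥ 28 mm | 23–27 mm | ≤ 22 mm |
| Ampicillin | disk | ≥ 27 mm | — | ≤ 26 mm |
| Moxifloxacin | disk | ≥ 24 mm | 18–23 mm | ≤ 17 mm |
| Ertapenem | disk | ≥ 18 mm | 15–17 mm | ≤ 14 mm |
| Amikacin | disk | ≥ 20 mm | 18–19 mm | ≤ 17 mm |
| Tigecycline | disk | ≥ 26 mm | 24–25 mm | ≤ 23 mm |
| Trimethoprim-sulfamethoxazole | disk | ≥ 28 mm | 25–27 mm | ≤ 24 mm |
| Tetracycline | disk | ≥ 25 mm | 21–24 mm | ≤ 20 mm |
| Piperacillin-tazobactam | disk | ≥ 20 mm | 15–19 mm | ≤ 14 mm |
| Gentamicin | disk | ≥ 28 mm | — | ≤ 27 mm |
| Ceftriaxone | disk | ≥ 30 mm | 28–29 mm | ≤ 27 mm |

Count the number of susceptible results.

3

Cefuroxime: 32 mm is ≥ 28 mm — susceptible
Daptomycin 15 mm: ≤ 15 mm — R
Tetracycline 35 mm: ≥ 25 mm — susceptible
Ampicillin (26 mm) ≤ 26 mm ⇒ R
Piperacillin-tazobactam 14 mm: ≤ 14 mm → resistant
Tigecycline (28 mm) ≥ 26 mm → susceptible
Trimethoprim-sulfamethoxazole 26 mm: in 25–27 mm ⇒ intermediate
Ertapenem (12 mm) ≤ 14 mm → Resistant
Gentamicin 25 mm: ≤ 27 mm → R
Moxifloxacin 19 mm: in 18–23 mm ⇒ intermediate
Susceptible: 3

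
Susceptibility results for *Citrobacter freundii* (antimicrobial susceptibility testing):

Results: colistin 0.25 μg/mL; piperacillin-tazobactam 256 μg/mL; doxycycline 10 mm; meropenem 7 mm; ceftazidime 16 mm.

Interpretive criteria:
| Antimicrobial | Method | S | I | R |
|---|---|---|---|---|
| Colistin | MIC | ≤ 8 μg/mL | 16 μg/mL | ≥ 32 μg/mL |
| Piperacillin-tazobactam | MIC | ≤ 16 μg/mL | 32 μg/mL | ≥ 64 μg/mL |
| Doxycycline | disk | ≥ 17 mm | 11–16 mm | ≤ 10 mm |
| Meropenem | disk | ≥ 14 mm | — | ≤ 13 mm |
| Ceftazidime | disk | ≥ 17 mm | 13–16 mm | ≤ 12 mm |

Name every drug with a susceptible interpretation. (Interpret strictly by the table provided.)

Colistin 0.25 μg/mL: ≤ 8 μg/mL → Susceptible
Piperacillin-tazobactam: 256 μg/mL is ≥ 64 μg/mL — Resistant
Doxycycline: 10 mm is ≤ 10 mm → R
Meropenem (7 mm) ≤ 13 mm ⇒ R
Ceftazidime 16 mm: in 13–16 mm — Intermediate

colistin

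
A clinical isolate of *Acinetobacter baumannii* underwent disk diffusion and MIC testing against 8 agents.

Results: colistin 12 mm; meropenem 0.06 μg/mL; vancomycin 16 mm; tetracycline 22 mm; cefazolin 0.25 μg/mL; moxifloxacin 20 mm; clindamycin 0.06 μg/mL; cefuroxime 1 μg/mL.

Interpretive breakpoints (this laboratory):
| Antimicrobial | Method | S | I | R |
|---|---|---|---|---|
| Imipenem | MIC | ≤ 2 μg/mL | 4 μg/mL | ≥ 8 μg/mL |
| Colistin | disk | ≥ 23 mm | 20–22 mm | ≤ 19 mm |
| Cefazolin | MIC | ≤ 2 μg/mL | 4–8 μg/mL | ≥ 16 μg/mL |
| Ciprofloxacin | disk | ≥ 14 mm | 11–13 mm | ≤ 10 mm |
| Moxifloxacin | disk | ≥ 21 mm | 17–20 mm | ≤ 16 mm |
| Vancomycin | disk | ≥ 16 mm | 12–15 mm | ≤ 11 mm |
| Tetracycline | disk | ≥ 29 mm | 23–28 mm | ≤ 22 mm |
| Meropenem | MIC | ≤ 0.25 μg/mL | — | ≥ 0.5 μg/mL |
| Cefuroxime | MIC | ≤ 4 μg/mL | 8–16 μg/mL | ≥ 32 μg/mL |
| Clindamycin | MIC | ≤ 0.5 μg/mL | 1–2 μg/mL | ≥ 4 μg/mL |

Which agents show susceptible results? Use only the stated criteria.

Colistin 12 mm: ≤ 19 mm → R
Meropenem: 0.06 μg/mL is ≤ 0.25 μg/mL → susceptible
Vancomycin (16 mm) ≥ 16 mm ⇒ S
Tetracycline 22 mm: ≤ 22 mm ⇒ Resistant
Cefazolin (0.25 μg/mL) ≤ 2 μg/mL — susceptible
Moxifloxacin: 20 mm is in 17–20 mm — Intermediate
Clindamycin 0.06 μg/mL: ≤ 0.5 μg/mL — Susceptible
Cefuroxime (1 μg/mL) ≤ 4 μg/mL → Susceptible

meropenem, vancomycin, cefazolin, clindamycin, cefuroxime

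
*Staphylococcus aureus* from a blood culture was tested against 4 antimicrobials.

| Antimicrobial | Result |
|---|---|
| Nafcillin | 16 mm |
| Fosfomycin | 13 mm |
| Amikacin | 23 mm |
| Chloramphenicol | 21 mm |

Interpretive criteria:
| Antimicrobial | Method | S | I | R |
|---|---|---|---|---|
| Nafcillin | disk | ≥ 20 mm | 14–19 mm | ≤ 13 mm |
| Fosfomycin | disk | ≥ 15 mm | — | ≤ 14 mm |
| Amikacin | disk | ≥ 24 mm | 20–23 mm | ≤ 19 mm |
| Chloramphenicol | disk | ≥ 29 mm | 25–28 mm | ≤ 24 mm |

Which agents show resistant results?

fosfomycin, chloramphenicol

Nafcillin: 16 mm is in 14–19 mm — I
Fosfomycin 13 mm: ≤ 14 mm — R
Amikacin 23 mm: in 20–23 mm → I
Chloramphenicol: 21 mm is ≤ 24 mm ⇒ resistant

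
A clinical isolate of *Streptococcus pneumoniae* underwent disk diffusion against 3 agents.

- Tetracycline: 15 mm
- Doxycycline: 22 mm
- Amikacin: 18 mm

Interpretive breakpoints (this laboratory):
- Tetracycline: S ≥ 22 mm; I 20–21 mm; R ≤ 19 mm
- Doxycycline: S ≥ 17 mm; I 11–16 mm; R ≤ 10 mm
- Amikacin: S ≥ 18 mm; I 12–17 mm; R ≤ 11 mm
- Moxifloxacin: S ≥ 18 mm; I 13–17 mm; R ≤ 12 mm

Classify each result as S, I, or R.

Tetracycline: 15 mm is ≤ 19 mm ⇒ R
Doxycycline (22 mm) ≥ 17 mm ⇒ S
Amikacin (18 mm) ≥ 18 mm → S

R, S, S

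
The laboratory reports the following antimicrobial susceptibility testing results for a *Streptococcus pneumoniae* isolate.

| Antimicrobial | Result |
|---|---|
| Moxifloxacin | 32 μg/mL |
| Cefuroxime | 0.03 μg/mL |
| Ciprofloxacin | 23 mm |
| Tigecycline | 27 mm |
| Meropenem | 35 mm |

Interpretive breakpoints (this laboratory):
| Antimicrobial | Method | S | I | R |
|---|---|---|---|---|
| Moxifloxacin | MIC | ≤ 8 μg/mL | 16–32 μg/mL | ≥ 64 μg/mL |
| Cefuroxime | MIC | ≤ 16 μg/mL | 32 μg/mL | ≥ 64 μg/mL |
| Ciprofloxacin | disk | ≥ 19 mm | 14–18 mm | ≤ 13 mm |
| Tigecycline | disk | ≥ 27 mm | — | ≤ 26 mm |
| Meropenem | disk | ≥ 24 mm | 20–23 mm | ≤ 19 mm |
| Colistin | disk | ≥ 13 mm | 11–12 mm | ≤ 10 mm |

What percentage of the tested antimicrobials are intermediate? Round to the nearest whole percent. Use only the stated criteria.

20%

Moxifloxacin (32 μg/mL) in 16–32 μg/mL ⇒ I
Cefuroxime (0.03 μg/mL) ≤ 16 μg/mL ⇒ S
Ciprofloxacin: 23 mm is ≥ 19 mm — Susceptible
Tigecycline 27 mm: ≥ 27 mm — S
Meropenem: 35 mm is ≥ 24 mm — S
Intermediate: 1/5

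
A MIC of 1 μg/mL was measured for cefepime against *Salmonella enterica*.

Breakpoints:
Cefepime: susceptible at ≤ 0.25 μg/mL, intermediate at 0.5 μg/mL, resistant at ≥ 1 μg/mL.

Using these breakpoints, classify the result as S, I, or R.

R

Cefepime (1 μg/mL) ≥ 1 μg/mL — resistant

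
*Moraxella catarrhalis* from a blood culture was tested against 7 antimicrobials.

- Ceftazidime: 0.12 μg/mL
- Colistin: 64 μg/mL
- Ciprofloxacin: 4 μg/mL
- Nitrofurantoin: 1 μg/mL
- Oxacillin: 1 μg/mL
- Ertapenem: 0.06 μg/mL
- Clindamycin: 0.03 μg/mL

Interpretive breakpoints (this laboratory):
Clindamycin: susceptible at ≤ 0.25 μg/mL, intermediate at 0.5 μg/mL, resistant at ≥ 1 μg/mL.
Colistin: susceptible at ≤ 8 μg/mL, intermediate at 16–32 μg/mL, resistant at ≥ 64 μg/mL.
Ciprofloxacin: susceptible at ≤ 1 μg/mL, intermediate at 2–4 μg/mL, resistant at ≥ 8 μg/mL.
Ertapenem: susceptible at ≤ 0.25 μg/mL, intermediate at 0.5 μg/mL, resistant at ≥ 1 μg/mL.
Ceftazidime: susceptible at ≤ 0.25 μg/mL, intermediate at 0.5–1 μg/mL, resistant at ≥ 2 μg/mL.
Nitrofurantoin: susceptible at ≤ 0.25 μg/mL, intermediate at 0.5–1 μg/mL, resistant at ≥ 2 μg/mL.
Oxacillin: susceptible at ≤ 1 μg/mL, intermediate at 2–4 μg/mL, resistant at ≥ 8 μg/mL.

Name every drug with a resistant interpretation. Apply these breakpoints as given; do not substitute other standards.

colistin

Ceftazidime: 0.12 μg/mL is ≤ 0.25 μg/mL ⇒ Susceptible
Colistin: 64 μg/mL is ≥ 64 μg/mL → Resistant
Ciprofloxacin: 4 μg/mL is in 2–4 μg/mL — I
Nitrofurantoin 1 μg/mL: in 0.5–1 μg/mL ⇒ Intermediate
Oxacillin (1 μg/mL) ≤ 1 μg/mL ⇒ susceptible
Ertapenem: 0.06 μg/mL is ≤ 0.25 μg/mL ⇒ susceptible
Clindamycin 0.03 μg/mL: ≤ 0.25 μg/mL — susceptible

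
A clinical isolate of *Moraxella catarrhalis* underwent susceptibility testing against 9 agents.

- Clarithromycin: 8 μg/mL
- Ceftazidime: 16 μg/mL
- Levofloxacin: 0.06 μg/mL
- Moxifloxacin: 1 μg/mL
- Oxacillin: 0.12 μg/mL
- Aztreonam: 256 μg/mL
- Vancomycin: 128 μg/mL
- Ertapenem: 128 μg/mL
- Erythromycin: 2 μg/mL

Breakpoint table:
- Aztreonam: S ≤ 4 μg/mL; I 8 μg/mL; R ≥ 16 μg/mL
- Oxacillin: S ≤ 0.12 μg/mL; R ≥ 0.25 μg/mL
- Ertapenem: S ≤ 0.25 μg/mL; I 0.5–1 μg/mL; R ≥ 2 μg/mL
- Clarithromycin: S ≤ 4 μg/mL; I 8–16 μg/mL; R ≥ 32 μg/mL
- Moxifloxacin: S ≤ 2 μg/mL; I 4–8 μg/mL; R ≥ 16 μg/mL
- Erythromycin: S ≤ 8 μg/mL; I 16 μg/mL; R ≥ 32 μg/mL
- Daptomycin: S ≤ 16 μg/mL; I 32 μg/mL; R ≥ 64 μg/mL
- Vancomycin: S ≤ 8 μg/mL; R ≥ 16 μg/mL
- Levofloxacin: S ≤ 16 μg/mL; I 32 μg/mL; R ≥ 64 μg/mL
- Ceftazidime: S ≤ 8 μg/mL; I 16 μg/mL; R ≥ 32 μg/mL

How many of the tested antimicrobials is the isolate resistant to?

3

Clarithromycin: 8 μg/mL is in 8–16 μg/mL → I
Ceftazidime (16 μg/mL) = 16 μg/mL ⇒ Intermediate
Levofloxacin (0.06 μg/mL) ≤ 16 μg/mL — S
Moxifloxacin 1 μg/mL: ≤ 2 μg/mL ⇒ S
Oxacillin (0.12 μg/mL) ≤ 0.12 μg/mL ⇒ susceptible
Aztreonam 256 μg/mL: ≥ 16 μg/mL → R
Vancomycin 128 μg/mL: ≥ 16 μg/mL → resistant
Ertapenem 128 μg/mL: ≥ 2 μg/mL → R
Erythromycin 2 μg/mL: ≤ 8 μg/mL — susceptible
Resistant: 3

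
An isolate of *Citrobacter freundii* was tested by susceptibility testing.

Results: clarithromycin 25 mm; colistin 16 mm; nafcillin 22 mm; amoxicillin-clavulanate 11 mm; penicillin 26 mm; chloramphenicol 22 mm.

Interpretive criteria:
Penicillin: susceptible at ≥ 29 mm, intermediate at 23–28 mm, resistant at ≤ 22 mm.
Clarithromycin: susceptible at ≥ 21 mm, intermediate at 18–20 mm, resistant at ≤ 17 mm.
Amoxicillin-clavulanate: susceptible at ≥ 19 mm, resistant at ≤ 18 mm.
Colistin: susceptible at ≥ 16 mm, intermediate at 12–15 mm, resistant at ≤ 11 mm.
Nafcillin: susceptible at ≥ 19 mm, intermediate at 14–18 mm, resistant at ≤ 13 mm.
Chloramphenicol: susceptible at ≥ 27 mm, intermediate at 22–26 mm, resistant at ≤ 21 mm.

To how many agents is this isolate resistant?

1

Clarithromycin: 25 mm is ≥ 21 mm ⇒ S
Colistin (16 mm) ≥ 16 mm ⇒ susceptible
Nafcillin 22 mm: ≥ 19 mm ⇒ susceptible
Amoxicillin-clavulanate 11 mm: ≤ 18 mm ⇒ resistant
Penicillin (26 mm) in 23–28 mm ⇒ Intermediate
Chloramphenicol (22 mm) in 22–26 mm — intermediate
Resistant: 1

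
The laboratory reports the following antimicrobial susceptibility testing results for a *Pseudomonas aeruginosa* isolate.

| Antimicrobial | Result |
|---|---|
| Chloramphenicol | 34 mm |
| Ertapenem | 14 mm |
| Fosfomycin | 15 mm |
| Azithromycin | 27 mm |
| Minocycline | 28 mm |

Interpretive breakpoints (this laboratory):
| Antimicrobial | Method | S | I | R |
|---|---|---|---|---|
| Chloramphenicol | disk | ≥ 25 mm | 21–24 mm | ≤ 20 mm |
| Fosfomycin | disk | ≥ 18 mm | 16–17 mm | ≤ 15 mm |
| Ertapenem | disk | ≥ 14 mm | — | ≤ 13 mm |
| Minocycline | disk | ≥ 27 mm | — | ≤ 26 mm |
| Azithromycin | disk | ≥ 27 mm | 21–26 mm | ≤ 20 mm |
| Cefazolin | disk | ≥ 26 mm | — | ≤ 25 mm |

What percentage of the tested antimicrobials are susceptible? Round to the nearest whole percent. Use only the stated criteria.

Chloramphenicol (34 mm) ≥ 25 mm ⇒ susceptible
Ertapenem (14 mm) ≥ 14 mm — susceptible
Fosfomycin: 15 mm is ≤ 15 mm → R
Azithromycin 27 mm: ≥ 27 mm — susceptible
Minocycline: 28 mm is ≥ 27 mm — Susceptible
Susceptible: 4/5

80%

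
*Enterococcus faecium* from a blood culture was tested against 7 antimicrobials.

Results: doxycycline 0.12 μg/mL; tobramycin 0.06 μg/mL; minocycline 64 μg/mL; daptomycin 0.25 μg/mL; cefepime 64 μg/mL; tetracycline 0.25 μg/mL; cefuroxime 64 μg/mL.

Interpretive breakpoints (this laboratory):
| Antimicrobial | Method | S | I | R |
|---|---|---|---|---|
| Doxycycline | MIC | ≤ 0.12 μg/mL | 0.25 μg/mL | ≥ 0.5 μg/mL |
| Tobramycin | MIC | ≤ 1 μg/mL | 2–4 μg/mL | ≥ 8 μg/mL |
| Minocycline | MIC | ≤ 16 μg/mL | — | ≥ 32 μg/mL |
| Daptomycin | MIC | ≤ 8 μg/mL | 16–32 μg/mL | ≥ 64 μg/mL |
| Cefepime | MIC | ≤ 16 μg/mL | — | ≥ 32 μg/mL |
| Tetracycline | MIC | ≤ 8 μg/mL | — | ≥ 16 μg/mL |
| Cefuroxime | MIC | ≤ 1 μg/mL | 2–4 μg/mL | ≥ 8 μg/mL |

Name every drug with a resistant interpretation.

minocycline, cefepime, cefuroxime

Doxycycline (0.12 μg/mL) ≤ 0.12 μg/mL — S
Tobramycin: 0.06 μg/mL is ≤ 1 μg/mL → S
Minocycline (64 μg/mL) ≥ 32 μg/mL → Resistant
Daptomycin: 0.25 μg/mL is ≤ 8 μg/mL ⇒ susceptible
Cefepime (64 μg/mL) ≥ 32 μg/mL → R
Tetracycline (0.25 μg/mL) ≤ 8 μg/mL → S
Cefuroxime: 64 μg/mL is ≥ 8 μg/mL → resistant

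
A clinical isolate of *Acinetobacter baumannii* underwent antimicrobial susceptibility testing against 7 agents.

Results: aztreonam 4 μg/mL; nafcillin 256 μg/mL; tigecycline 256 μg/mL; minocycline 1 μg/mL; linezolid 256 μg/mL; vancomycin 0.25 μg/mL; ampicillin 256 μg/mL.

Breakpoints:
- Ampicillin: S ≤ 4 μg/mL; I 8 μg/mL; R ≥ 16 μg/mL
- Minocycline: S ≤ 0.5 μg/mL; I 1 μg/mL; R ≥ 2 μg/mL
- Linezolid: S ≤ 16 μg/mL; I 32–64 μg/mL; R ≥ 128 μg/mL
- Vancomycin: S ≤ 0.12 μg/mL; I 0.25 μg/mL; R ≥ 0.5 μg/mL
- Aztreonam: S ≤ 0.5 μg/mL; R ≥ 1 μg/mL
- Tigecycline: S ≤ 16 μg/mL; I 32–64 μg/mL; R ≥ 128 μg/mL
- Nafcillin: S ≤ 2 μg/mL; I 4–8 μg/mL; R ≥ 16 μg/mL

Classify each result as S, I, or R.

Aztreonam: 4 μg/mL is ≥ 1 μg/mL ⇒ Resistant
Nafcillin 256 μg/mL: ≥ 16 μg/mL ⇒ Resistant
Tigecycline 256 μg/mL: ≥ 128 μg/mL — R
Minocycline: 1 μg/mL is = 1 μg/mL → intermediate
Linezolid (256 μg/mL) ≥ 128 μg/mL → R
Vancomycin (0.25 μg/mL) = 0.25 μg/mL → Intermediate
Ampicillin (256 μg/mL) ≥ 16 μg/mL → resistant

R, R, R, I, R, I, R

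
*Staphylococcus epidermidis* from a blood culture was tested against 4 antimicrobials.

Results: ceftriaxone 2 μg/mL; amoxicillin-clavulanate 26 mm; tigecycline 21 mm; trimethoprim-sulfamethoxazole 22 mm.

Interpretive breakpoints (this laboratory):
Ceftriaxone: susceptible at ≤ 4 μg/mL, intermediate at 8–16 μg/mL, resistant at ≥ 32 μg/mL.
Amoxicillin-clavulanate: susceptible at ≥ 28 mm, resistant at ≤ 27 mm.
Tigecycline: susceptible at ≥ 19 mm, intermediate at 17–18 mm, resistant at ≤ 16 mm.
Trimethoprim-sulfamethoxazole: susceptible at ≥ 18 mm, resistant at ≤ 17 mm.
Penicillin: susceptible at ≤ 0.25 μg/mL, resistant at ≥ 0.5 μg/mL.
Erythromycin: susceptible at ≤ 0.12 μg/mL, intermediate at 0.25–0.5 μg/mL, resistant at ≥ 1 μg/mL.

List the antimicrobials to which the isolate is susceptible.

ceftriaxone, tigecycline, trimethoprim-sulfamethoxazole

Ceftriaxone 2 μg/mL: ≤ 4 μg/mL ⇒ S
Amoxicillin-clavulanate (26 mm) ≤ 27 mm — R
Tigecycline (21 mm) ≥ 19 mm ⇒ Susceptible
Trimethoprim-sulfamethoxazole: 22 mm is ≥ 18 mm — susceptible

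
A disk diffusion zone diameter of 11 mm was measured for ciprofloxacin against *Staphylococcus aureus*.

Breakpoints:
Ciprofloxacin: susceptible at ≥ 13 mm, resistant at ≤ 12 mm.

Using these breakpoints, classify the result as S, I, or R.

R

Ciprofloxacin 11 mm: ≤ 12 mm → resistant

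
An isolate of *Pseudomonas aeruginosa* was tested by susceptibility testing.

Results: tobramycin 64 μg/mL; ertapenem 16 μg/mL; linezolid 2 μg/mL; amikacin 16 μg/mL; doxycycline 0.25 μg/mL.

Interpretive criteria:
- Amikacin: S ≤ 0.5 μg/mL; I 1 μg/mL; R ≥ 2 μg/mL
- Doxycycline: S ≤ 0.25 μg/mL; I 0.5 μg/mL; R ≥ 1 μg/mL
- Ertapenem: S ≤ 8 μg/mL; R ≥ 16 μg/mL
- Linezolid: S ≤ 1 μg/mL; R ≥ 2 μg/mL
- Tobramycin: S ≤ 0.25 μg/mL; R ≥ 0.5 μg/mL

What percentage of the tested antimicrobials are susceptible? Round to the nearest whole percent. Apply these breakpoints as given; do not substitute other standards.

20%

Tobramycin 64 μg/mL: ≥ 0.5 μg/mL — R
Ertapenem 16 μg/mL: ≥ 16 μg/mL → Resistant
Linezolid (2 μg/mL) ≥ 2 μg/mL → R
Amikacin: 16 μg/mL is ≥ 2 μg/mL — resistant
Doxycycline 0.25 μg/mL: ≤ 0.25 μg/mL ⇒ susceptible
Susceptible: 1/5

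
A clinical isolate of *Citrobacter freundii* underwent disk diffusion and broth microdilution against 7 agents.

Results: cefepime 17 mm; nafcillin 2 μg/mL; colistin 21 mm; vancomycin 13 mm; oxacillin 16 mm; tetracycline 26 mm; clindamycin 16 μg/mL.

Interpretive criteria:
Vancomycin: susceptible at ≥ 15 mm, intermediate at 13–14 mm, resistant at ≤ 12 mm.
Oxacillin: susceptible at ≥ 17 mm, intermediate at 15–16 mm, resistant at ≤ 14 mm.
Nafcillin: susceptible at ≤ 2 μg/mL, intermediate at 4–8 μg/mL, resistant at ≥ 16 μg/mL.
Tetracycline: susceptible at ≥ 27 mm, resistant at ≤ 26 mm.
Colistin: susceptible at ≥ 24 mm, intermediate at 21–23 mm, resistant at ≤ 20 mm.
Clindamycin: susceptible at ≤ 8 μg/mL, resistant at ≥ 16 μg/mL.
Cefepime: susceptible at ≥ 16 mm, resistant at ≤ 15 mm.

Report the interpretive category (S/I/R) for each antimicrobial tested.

S, S, I, I, I, R, R

Cefepime: 17 mm is ≥ 16 mm ⇒ Susceptible
Nafcillin (2 μg/mL) ≤ 2 μg/mL ⇒ Susceptible
Colistin 21 mm: in 21–23 mm — I
Vancomycin: 13 mm is in 13–14 mm → I
Oxacillin (16 mm) in 15–16 mm → Intermediate
Tetracycline (26 mm) ≤ 26 mm ⇒ Resistant
Clindamycin (16 μg/mL) ≥ 16 μg/mL — resistant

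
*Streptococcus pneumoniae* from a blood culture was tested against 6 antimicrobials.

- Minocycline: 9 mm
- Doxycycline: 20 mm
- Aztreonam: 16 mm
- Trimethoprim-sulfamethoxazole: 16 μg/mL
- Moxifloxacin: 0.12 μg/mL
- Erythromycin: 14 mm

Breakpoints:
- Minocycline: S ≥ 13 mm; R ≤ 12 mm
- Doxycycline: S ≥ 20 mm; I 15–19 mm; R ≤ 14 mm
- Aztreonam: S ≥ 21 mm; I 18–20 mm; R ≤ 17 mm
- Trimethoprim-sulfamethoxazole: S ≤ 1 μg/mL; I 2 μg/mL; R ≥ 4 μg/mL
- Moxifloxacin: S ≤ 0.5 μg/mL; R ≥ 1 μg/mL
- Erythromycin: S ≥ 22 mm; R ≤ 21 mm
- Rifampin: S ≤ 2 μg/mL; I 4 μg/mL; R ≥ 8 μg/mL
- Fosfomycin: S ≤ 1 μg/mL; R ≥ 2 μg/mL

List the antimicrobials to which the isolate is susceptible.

Minocycline 9 mm: ≤ 12 mm ⇒ R
Doxycycline (20 mm) ≥ 20 mm → susceptible
Aztreonam 16 mm: ≤ 17 mm ⇒ resistant
Trimethoprim-sulfamethoxazole 16 μg/mL: ≥ 4 μg/mL — R
Moxifloxacin (0.12 μg/mL) ≤ 0.5 μg/mL — Susceptible
Erythromycin (14 mm) ≤ 21 mm — resistant

doxycycline, moxifloxacin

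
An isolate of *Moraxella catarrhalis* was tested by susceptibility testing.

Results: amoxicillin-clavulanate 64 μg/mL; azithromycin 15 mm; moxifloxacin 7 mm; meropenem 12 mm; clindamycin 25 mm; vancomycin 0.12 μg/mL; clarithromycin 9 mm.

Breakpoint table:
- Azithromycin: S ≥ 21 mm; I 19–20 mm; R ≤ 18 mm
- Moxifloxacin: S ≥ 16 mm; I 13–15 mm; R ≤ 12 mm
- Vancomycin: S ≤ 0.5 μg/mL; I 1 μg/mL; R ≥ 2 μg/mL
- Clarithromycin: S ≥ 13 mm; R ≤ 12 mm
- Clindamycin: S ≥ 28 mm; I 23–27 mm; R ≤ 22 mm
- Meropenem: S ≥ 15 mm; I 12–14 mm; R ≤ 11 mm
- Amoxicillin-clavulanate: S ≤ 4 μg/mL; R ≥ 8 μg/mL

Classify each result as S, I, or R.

R, R, R, I, I, S, R

Amoxicillin-clavulanate (64 μg/mL) ≥ 8 μg/mL — R
Azithromycin 15 mm: ≤ 18 mm — Resistant
Moxifloxacin 7 mm: ≤ 12 mm — R
Meropenem 12 mm: in 12–14 mm ⇒ I
Clindamycin 25 mm: in 23–27 mm — Intermediate
Vancomycin: 0.12 μg/mL is ≤ 0.5 μg/mL ⇒ susceptible
Clarithromycin (9 mm) ≤ 12 mm ⇒ R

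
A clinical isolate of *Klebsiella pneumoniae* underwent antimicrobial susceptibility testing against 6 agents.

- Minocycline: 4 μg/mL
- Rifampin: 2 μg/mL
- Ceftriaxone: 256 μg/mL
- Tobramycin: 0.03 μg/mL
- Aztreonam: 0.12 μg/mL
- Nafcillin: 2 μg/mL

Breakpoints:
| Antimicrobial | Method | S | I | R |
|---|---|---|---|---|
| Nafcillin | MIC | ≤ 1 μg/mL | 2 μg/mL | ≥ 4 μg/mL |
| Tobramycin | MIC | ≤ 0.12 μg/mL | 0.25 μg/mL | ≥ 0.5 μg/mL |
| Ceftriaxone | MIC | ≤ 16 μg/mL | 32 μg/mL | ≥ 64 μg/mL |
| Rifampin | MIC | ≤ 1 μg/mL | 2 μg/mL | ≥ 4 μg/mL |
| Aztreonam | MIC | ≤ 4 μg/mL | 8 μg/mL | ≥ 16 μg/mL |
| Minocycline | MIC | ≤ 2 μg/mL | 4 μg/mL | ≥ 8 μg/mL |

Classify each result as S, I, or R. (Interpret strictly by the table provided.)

Minocycline (4 μg/mL) = 4 μg/mL ⇒ intermediate
Rifampin (2 μg/mL) = 2 μg/mL → Intermediate
Ceftriaxone: 256 μg/mL is ≥ 64 μg/mL — R
Tobramycin: 0.03 μg/mL is ≤ 0.12 μg/mL — susceptible
Aztreonam (0.12 μg/mL) ≤ 4 μg/mL — susceptible
Nafcillin: 2 μg/mL is = 2 μg/mL → Intermediate

I, I, R, S, S, I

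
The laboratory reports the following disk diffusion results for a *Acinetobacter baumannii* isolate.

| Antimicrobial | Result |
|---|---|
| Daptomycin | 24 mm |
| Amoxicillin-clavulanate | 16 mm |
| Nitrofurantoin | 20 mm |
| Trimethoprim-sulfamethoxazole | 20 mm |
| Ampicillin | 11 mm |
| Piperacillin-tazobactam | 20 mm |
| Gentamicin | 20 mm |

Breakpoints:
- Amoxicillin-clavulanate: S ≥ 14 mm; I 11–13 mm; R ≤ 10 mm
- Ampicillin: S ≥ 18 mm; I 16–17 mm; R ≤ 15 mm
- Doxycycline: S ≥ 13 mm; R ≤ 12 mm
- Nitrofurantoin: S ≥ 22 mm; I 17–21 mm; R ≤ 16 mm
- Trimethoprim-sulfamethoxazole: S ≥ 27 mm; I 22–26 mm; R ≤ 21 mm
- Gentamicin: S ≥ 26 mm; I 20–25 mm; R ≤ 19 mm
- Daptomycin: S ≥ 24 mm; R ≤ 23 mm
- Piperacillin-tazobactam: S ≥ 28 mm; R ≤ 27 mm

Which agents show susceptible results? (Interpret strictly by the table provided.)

Daptomycin: 24 mm is ≥ 24 mm ⇒ Susceptible
Amoxicillin-clavulanate (16 mm) ≥ 14 mm ⇒ S
Nitrofurantoin (20 mm) in 17–21 mm ⇒ intermediate
Trimethoprim-sulfamethoxazole: 20 mm is ≤ 21 mm → Resistant
Ampicillin 11 mm: ≤ 15 mm → Resistant
Piperacillin-tazobactam (20 mm) ≤ 27 mm — Resistant
Gentamicin (20 mm) in 20–25 mm ⇒ Intermediate

daptomycin, amoxicillin-clavulanate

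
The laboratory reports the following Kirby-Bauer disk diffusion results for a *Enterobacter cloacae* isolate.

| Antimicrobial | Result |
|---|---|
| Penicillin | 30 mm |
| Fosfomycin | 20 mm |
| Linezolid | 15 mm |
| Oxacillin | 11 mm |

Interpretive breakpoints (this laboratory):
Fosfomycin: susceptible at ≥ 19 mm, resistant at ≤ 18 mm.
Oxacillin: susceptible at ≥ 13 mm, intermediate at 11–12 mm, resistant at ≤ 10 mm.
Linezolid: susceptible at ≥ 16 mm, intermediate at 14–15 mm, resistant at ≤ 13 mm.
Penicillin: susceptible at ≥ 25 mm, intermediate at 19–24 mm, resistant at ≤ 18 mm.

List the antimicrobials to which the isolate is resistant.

Penicillin: 30 mm is ≥ 25 mm → Susceptible
Fosfomycin 20 mm: ≥ 19 mm ⇒ Susceptible
Linezolid 15 mm: in 14–15 mm → intermediate
Oxacillin (11 mm) in 11–12 mm → I

none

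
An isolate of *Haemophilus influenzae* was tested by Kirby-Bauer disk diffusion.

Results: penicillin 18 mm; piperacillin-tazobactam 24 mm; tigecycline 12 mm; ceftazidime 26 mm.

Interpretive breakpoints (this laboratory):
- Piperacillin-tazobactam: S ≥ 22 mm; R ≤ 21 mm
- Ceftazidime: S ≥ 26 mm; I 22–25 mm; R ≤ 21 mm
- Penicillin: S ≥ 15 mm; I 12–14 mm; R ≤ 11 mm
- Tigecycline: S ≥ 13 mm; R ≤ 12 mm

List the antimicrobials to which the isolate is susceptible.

Penicillin 18 mm: ≥ 15 mm ⇒ Susceptible
Piperacillin-tazobactam (24 mm) ≥ 22 mm ⇒ Susceptible
Tigecycline 12 mm: ≤ 12 mm → resistant
Ceftazidime: 26 mm is ≥ 26 mm ⇒ susceptible

penicillin, piperacillin-tazobactam, ceftazidime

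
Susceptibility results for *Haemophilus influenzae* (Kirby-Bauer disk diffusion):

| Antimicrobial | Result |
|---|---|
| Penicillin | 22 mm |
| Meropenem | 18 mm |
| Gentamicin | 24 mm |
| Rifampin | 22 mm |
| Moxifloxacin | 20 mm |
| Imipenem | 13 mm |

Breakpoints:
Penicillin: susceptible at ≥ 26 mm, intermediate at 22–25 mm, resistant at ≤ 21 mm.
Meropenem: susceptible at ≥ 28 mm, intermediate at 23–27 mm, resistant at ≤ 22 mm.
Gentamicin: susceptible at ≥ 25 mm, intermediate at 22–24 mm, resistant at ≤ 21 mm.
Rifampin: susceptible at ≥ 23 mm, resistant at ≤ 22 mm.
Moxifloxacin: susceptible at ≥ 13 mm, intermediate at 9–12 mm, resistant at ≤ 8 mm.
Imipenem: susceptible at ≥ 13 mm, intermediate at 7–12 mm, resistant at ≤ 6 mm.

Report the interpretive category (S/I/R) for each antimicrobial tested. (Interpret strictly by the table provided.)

I, R, I, R, S, S

Penicillin: 22 mm is in 22–25 mm — Intermediate
Meropenem: 18 mm is ≤ 22 mm ⇒ resistant
Gentamicin (24 mm) in 22–24 mm → intermediate
Rifampin: 22 mm is ≤ 22 mm ⇒ resistant
Moxifloxacin (20 mm) ≥ 13 mm → susceptible
Imipenem (13 mm) ≥ 13 mm → Susceptible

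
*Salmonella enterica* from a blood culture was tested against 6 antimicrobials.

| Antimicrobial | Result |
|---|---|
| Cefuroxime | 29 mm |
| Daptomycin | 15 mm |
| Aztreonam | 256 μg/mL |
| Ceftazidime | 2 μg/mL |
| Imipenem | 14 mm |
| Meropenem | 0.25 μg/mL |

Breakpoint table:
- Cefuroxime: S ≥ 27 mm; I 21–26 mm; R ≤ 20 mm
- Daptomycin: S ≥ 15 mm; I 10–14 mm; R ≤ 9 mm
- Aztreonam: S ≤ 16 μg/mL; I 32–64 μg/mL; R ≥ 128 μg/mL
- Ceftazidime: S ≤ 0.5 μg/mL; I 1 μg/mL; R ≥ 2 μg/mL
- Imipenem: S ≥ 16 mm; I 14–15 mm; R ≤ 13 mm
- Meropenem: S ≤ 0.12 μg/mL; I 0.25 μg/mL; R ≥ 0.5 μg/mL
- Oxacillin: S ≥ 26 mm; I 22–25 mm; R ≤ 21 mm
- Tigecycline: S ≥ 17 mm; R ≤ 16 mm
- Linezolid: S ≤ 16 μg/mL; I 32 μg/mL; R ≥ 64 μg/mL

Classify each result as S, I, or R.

S, S, R, R, I, I

Cefuroxime 29 mm: ≥ 27 mm → S
Daptomycin 15 mm: ≥ 15 mm → S
Aztreonam (256 μg/mL) ≥ 128 μg/mL → resistant
Ceftazidime (2 μg/mL) ≥ 2 μg/mL → resistant
Imipenem: 14 mm is in 14–15 mm ⇒ I
Meropenem: 0.25 μg/mL is = 0.25 μg/mL → intermediate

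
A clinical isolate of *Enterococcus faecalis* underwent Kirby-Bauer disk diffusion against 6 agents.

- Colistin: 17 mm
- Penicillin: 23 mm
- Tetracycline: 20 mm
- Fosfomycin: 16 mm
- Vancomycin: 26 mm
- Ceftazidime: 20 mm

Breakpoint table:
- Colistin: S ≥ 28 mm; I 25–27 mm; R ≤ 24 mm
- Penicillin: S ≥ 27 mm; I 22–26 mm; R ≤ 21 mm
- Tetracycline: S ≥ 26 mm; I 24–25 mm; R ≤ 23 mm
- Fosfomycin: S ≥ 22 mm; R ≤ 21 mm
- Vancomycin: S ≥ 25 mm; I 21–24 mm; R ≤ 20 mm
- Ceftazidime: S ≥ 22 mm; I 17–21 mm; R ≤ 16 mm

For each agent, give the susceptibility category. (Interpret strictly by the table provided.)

R, I, R, R, S, I

Colistin 17 mm: ≤ 24 mm → Resistant
Penicillin 23 mm: in 22–26 mm — Intermediate
Tetracycline (20 mm) ≤ 23 mm → resistant
Fosfomycin: 16 mm is ≤ 21 mm ⇒ R
Vancomycin 26 mm: ≥ 25 mm ⇒ S
Ceftazidime (20 mm) in 17–21 mm → I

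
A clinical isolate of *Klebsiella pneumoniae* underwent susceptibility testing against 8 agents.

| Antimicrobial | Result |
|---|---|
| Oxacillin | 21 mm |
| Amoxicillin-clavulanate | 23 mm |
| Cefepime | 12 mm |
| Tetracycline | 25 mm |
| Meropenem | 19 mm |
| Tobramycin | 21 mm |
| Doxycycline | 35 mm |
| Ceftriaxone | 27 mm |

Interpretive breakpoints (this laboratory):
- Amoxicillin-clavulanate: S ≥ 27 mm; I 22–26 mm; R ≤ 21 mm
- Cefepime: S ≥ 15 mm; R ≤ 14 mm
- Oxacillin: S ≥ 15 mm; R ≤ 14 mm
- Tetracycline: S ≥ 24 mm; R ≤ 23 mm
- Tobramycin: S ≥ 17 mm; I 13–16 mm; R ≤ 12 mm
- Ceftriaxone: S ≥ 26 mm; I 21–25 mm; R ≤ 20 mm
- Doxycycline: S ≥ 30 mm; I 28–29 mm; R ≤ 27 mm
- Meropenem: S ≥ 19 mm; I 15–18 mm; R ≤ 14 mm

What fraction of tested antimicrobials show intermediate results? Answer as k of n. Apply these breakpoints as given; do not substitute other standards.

Oxacillin 21 mm: ≥ 15 mm → S
Amoxicillin-clavulanate: 23 mm is in 22–26 mm → I
Cefepime 12 mm: ≤ 14 mm ⇒ resistant
Tetracycline 25 mm: ≥ 24 mm → Susceptible
Meropenem 19 mm: ≥ 19 mm ⇒ Susceptible
Tobramycin 21 mm: ≥ 17 mm ⇒ susceptible
Doxycycline: 35 mm is ≥ 30 mm — Susceptible
Ceftriaxone (27 mm) ≥ 26 mm ⇒ S
Intermediate: 1/8

1 of 8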